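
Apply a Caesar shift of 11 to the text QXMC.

Q(16): 16+11=27≡1 → B
X(23): 23+11=34≡8 → I
M(12): 12+11=23 → X
C(2): 2+11=13 → N

BIXN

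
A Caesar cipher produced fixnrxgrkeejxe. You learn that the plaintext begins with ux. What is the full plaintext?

From the crib: f(5)−u(20)=-15≡11, so the shift is 11.
Subtract 11 from each ciphertext letter:
f(5): 5−11=-6≡20 → u
i(8): 8−11=-3≡23 → x
x(23): 23−11=12 → m
n(13): 13−11=2 → c
r(17): 17−11=6 → g
x(23): 23−11=12 → m
g(6): 6−11=-5≡21 → v
r(17): 17−11=6 → g
k(10): 10−11=-1≡25 → z
e(4): 4−11=-7≡19 → t
e(4): 4−11=-7≡19 → t
j(9): 9−11=-2≡24 → y
x(23): 23−11=12 → m
e(4): 4−11=-7≡19 → t

uxmcgmvgzttymt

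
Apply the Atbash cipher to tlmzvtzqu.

t(19) → g(6)
l(11) → o(14)
m(12) → n(13)
z(25) → a(0)
v(21) → e(4)
t(19) → g(6)
z(25) → a(0)
q(16) → j(9)
u(20) → f(5)

gonaegajf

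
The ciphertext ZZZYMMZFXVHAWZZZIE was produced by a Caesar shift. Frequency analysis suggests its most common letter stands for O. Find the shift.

11

The most frequent ciphertext letter is Z (appears 7 times).
Z is position 25; O is position 14.
Shift = 11.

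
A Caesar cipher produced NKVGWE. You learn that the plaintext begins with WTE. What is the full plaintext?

WTEPFN

From the crib: N(13)−W(22)=-9≡17, so the shift is 17.
Subtract 17 from each ciphertext letter:
N(13): 13−17=-4≡22 → W
K(10): 10−17=-7≡19 → T
V(21): 21−17=4 → E
G(6): 6−17=-11≡15 → P
W(22): 22−17=5 → F
E(4): 4−17=-13≡13 → N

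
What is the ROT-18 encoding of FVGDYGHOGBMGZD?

F(5): 5+18=23 → X
V(21): 21+18=39≡13 → N
G(6): 6+18=24 → Y
D(3): 3+18=21 → V
Y(24): 24+18=42≡16 → Q
G(6): 6+18=24 → Y
H(7): 7+18=25 → Z
O(14): 14+18=32≡6 → G
G(6): 6+18=24 → Y
B(1): 1+18=19 → T
M(12): 12+18=30≡4 → E
G(6): 6+18=24 → Y
Z(25): 25+18=43≡17 → R
D(3): 3+18=21 → V

XNYVQYZGYTEYRV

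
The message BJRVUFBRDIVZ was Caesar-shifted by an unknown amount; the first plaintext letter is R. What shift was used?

10

From the crib: B(1)−R(17)=-16≡10, so the shift is 10.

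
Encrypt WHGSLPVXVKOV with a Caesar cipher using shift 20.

QBAMFJPRPEIP

W(22): 22+20=42≡16 → Q
H(7): 7+20=27≡1 → B
G(6): 6+20=26≡0 → A
S(18): 18+20=38≡12 → M
L(11): 11+20=31≡5 → F
P(15): 15+20=35≡9 → J
V(21): 21+20=41≡15 → P
X(23): 23+20=43≡17 → R
V(21): 21+20=41≡15 → P
K(10): 10+20=30≡4 → E
O(14): 14+20=34≡8 → I
V(21): 21+20=41≡15 → P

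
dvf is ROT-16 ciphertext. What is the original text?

d(3): 3−16=-13≡13 → n
v(21): 21−16=5 → f
f(5): 5−16=-11≡15 → p

nfp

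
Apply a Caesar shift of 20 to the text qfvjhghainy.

kzpdbabuchs

q(16): 16+20=36≡10 → k
f(5): 5+20=25 → z
v(21): 21+20=41≡15 → p
j(9): 9+20=29≡3 → d
h(7): 7+20=27≡1 → b
g(6): 6+20=26≡0 → a
h(7): 7+20=27≡1 → b
a(0): 0+20=20 → u
i(8): 8+20=28≡2 → c
n(13): 13+20=33≡7 → h
y(24): 24+20=44≡18 → s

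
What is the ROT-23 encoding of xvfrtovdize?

uscoqlsafwb

x(23): 23+23=46≡20 → u
v(21): 21+23=44≡18 → s
f(5): 5+23=28≡2 → c
r(17): 17+23=40≡14 → o
t(19): 19+23=42≡16 → q
o(14): 14+23=37≡11 → l
v(21): 21+23=44≡18 → s
d(3): 3+23=26≡0 → a
i(8): 8+23=31≡5 → f
z(25): 25+23=48≡22 → w
e(4): 4+23=27≡1 → b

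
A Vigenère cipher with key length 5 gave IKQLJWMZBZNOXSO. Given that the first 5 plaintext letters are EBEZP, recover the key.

EJMMU

Subtract each crib letter from the matching ciphertext letter (mod 26):
I(8)−E(4)=4 → E
K(10)−B(1)=9 → J
Q(16)−E(4)=12 → M
L(11)−Z(25)=-14≡12 → M
J(9)−P(15)=-6≡20 → U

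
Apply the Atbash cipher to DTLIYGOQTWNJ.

D(3) → W(22)
T(19) → G(6)
L(11) → O(14)
I(8) → R(17)
Y(24) → B(1)
G(6) → T(19)
O(14) → L(11)
Q(16) → J(9)
T(19) → G(6)
W(22) → D(3)
N(13) → M(12)
J(9) → Q(16)

WGORBTLJGDMQ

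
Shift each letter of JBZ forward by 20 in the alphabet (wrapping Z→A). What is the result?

J(9): 9+20=29≡3 → D
B(1): 1+20=21 → V
Z(25): 25+20=45≡19 → T

DVT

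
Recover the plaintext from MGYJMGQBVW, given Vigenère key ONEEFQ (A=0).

YTUFHQCORS

Repeat the key across the ciphertext: ONEEFQONEE
M(12)−O(14): -2≡24 → Y
G(6)−N(13): -7≡19 → T
Y(24)−E(4): 20 → U
J(9)−E(4): 5 → F
M(12)−F(5): 7 → H
G(6)−Q(16): -10≡16 → Q
Q(16)−O(14): 2 → C
B(1)−N(13): -12≡14 → O
V(21)−E(4): 17 → R
W(22)−E(4): 18 → S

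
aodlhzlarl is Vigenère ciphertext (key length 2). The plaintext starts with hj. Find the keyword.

tf

Subtract each crib letter from the matching ciphertext letter (mod 26):
a(0)−h(7)=-7≡19 → t
o(14)−j(9)=5 → f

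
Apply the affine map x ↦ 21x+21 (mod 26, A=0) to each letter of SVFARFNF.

JUWVOWIW

S(18): 21·18+21=399≡9 → J
V(21): 21·21+21=462≡20 → U
F(5): 21·5+21=126≡22 → W
A(0): 21·0+21=21 → V
R(17): 21·17+21=378≡14 → O
F(5): 21·5+21=126≡22 → W
N(13): 21·13+21=294≡8 → I
F(5): 21·5+21=126≡22 → W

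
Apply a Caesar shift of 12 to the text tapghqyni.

t(19): 19+12=31≡5 → f
a(0): 0+12=12 → m
p(15): 15+12=27≡1 → b
g(6): 6+12=18 → s
h(7): 7+12=19 → t
q(16): 16+12=28≡2 → c
y(24): 24+12=36≡10 → k
n(13): 13+12=25 → z
i(8): 8+12=20 → u

fmbstckzu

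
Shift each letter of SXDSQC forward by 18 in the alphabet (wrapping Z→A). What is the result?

S(18): 18+18=36≡10 → K
X(23): 23+18=41≡15 → P
D(3): 3+18=21 → V
S(18): 18+18=36≡10 → K
Q(16): 16+18=34≡8 → I
C(2): 2+18=20 → U

KPVKIU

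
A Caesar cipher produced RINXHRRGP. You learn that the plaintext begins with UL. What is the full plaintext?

ULQAKUUJS

From the crib: R(17)−U(20)=-3≡23, so the shift is 23.
Subtract 23 from each ciphertext letter:
R(17): 17−23=-6≡20 → U
I(8): 8−23=-15≡11 → L
N(13): 13−23=-10≡16 → Q
X(23): 23−23=0 → A
H(7): 7−23=-16≡10 → K
R(17): 17−23=-6≡20 → U
R(17): 17−23=-6≡20 → U
G(6): 6−23=-17≡9 → J
P(15): 15−23=-8≡18 → S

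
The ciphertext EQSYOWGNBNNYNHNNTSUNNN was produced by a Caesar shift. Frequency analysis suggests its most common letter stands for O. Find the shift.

The most frequent ciphertext letter is N (appears 9 times).
N is position 13; O is position 14.
Shift = -1≡25.

25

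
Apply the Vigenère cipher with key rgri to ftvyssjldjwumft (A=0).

Repeat the key across the message: rgrirgrirgrirgr
f(5)+r(17): 22 → w
t(19)+g(6): 25 → z
v(21)+r(17): 38≡12 → m
y(24)+i(8): 32≡6 → g
s(18)+r(17): 35≡9 → j
s(18)+g(6): 24 → y
j(9)+r(17): 26≡0 → a
l(11)+i(8): 19 → t
d(3)+r(17): 20 → u
j(9)+g(6): 15 → p
w(22)+r(17): 39≡13 → n
u(20)+i(8): 28≡2 → c
m(12)+r(17): 29≡3 → d
f(5)+g(6): 11 → l
t(19)+r(17): 36≡10 → k

wzmgjyatupncdlk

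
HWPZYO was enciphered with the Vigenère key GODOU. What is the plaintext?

Repeat the key across the ciphertext: GODOUG
H(7)−G(6): 1 → B
W(22)−O(14): 8 → I
P(15)−D(3): 12 → M
Z(25)−O(14): 11 → L
Y(24)−U(20): 4 → E
O(14)−G(6): 8 → I

BIMLEI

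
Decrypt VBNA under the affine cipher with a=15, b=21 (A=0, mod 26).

AQWJ

The inverse of 15 mod 26 is 7, since 15·7=105≡1. Apply D(y)=7·(y−21) mod 26:
V(21): 7·(21−21)=0 → A
B(1): 7·(1−21)=-140≡16 → Q
N(13): 7·(13−21)=-56≡22 → W
A(0): 7·(0−21)=-147≡9 → J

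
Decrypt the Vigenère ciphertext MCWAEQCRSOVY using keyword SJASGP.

Repeat the key across the ciphertext: SJASGPSJASGP
M(12)−S(18): -6≡20 → U
C(2)−J(9): -7≡19 → T
W(22)−A(0): 22 → W
A(0)−S(18): -18≡8 → I
E(4)−G(6): -2≡24 → Y
Q(16)−P(15): 1 → B
C(2)−S(18): -16≡10 → K
R(17)−J(9): 8 → I
S(18)−A(0): 18 → S
O(14)−S(18): -4≡22 → W
V(21)−G(6): 15 → P
Y(24)−P(15): 9 → J

UTWIYBKISWPJ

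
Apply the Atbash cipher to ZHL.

Z(25) → A(0)
H(7) → S(18)
L(11) → O(14)

ASO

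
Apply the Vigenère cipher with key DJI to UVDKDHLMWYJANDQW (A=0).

Repeat the key across the message: DJIDJIDJIDJIDJID
U(20)+D(3): 23 → X
V(21)+J(9): 30≡4 → E
D(3)+I(8): 11 → L
K(10)+D(3): 13 → N
D(3)+J(9): 12 → M
H(7)+I(8): 15 → P
L(11)+D(3): 14 → O
M(12)+J(9): 21 → V
W(22)+I(8): 30≡4 → E
Y(24)+D(3): 27≡1 → B
J(9)+J(9): 18 → S
A(0)+I(8): 8 → I
N(13)+D(3): 16 → Q
D(3)+J(9): 12 → M
Q(16)+I(8): 24 → Y
W(22)+D(3): 25 → Z

XELNMPOVEBSIQMYZ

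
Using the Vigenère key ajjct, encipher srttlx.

sacvex

Repeat the key across the message: ajjcta
s(18)+a(0): 18 → s
r(17)+j(9): 26≡0 → a
t(19)+j(9): 28≡2 → c
t(19)+c(2): 21 → v
l(11)+t(19): 30≡4 → e
x(23)+a(0): 23 → x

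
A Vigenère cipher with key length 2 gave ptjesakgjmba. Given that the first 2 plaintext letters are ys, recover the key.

rb

Subtract each crib letter from the matching ciphertext letter (mod 26):
p(15)−y(24)=-9≡17 → r
t(19)−s(18)=1 → b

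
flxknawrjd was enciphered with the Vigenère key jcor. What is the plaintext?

Repeat the key across the ciphertext: jcorjcorjc
f(5)−j(9): -4≡22 → w
l(11)−c(2): 9 → j
x(23)−o(14): 9 → j
k(10)−r(17): -7≡19 → t
n(13)−j(9): 4 → e
a(0)−c(2): -2≡24 → y
w(22)−o(14): 8 → i
r(17)−r(17): 0 → a
j(9)−j(9): 0 → a
d(3)−c(2): 1 → b

wjjteyiaab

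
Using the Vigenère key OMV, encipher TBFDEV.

Repeat the key across the message: OMVOMV
T(19)+O(14): 33≡7 → H
B(1)+M(12): 13 → N
F(5)+V(21): 26≡0 → A
D(3)+O(14): 17 → R
E(4)+M(12): 16 → Q
V(21)+V(21): 42≡16 → Q

HNARQQ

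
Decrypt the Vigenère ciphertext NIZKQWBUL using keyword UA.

TIFKWWHUR

Repeat the key across the ciphertext: UAUAUAUAU
N(13)−U(20): -7≡19 → T
I(8)−A(0): 8 → I
Z(25)−U(20): 5 → F
K(10)−A(0): 10 → K
Q(16)−U(20): -4≡22 → W
W(22)−A(0): 22 → W
B(1)−U(20): -19≡7 → H
U(20)−A(0): 20 → U
L(11)−U(20): -9≡17 → R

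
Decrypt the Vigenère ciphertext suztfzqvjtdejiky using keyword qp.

cfjepkagtenpttuj

Repeat the key across the ciphertext: qpqpqpqpqpqpqpqp
s(18)−q(16): 2 → c
u(20)−p(15): 5 → f
z(25)−q(16): 9 → j
t(19)−p(15): 4 → e
f(5)−q(16): -11≡15 → p
z(25)−p(15): 10 → k
q(16)−q(16): 0 → a
v(21)−p(15): 6 → g
j(9)−q(16): -7≡19 → t
t(19)−p(15): 4 → e
d(3)−q(16): -13≡13 → n
e(4)−p(15): -11≡15 → p
j(9)−q(16): -7≡19 → t
i(8)−p(15): -7≡19 → t
k(10)−q(16): -6≡20 → u
y(24)−p(15): 9 → j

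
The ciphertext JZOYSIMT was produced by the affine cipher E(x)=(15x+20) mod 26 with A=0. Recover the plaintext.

BJKCMUWT

The inverse of 15 mod 26 is 7, since 15·7=105≡1. Apply D(y)=7·(y−20) mod 26:
J(9): 7·(9−20)=-77≡1 → B
Z(25): 7·(25−20)=35≡9 → J
O(14): 7·(14−20)=-42≡10 → K
Y(24): 7·(24−20)=28≡2 → C
S(18): 7·(18−20)=-14≡12 → M
I(8): 7·(8−20)=-84≡20 → U
M(12): 7·(12−20)=-56≡22 → W
T(19): 7·(19−20)=-7≡19 → T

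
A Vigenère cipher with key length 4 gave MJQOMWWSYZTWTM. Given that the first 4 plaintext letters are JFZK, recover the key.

DERE

Subtract each crib letter from the matching ciphertext letter (mod 26):
M(12)−J(9)=3 → D
J(9)−F(5)=4 → E
Q(16)−Z(25)=-9≡17 → R
O(14)−K(10)=4 → E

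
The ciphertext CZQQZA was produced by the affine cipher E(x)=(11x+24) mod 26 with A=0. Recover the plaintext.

The inverse of 11 mod 26 is 19, since 11·19=209≡1. Apply D(y)=19·(y−24) mod 26:
C(2): 19·(2−24)=-418≡24 → Y
Z(25): 19·(25−24)=19 → T
Q(16): 19·(16−24)=-152≡4 → E
Q(16): 19·(16−24)=-152≡4 → E
Z(25): 19·(25−24)=19 → T
A(0): 19·(0−24)=-456≡12 → M

YTEETM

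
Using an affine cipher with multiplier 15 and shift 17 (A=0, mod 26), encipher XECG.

YZVD

X(23): 15·23+17=362≡24 → Y
E(4): 15·4+17=77≡25 → Z
C(2): 15·2+17=47≡21 → V
G(6): 15·6+17=107≡3 → D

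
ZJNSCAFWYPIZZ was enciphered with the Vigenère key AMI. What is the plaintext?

ZXFSQSFKQPWRZ

Repeat the key across the ciphertext: AMIAMIAMIAMIA
Z(25)−A(0): 25 → Z
J(9)−M(12): -3≡23 → X
N(13)−I(8): 5 → F
S(18)−A(0): 18 → S
C(2)−M(12): -10≡16 → Q
A(0)−I(8): -8≡18 → S
F(5)−A(0): 5 → F
W(22)−M(12): 10 → K
Y(24)−I(8): 16 → Q
P(15)−A(0): 15 → P
I(8)−M(12): -4≡22 → W
Z(25)−I(8): 17 → R
Z(25)−A(0): 25 → Z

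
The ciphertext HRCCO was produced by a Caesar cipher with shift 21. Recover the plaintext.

MWHHT

H(7): 7−21=-14≡12 → M
R(17): 17−21=-4≡22 → W
C(2): 2−21=-19≡7 → H
C(2): 2−21=-19≡7 → H
O(14): 14−21=-7≡19 → T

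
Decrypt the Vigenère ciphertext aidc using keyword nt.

npqj

Repeat the key across the ciphertext: ntnt
a(0)−n(13): -13≡13 → n
i(8)−t(19): -11≡15 → p
d(3)−n(13): -10≡16 → q
c(2)−t(19): -17≡9 → j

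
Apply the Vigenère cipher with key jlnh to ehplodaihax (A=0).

nscsxonpqlk

Repeat the key across the message: jlnhjlnhjln
e(4)+j(9): 13 → n
h(7)+l(11): 18 → s
p(15)+n(13): 28≡2 → c
l(11)+h(7): 18 → s
o(14)+j(9): 23 → x
d(3)+l(11): 14 → o
a(0)+n(13): 13 → n
i(8)+h(7): 15 → p
h(7)+j(9): 16 → q
a(0)+l(11): 11 → l
x(23)+n(13): 36≡10 → k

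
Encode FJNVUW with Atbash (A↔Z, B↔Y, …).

F(5) → U(20)
J(9) → Q(16)
N(13) → M(12)
V(21) → E(4)
U(20) → F(5)
W(22) → D(3)

UQMEFD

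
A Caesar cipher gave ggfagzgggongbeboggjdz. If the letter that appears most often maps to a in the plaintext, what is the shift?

The most frequent ciphertext letter is g (appears 9 times).
g is position 6; a is position 0.
Shift = 6.

6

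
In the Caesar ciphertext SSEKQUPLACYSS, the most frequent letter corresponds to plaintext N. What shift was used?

The most frequent ciphertext letter is S (appears 4 times).
S is position 18; N is position 13.
Shift = 5.

5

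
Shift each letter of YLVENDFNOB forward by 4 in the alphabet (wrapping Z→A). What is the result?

CPZIRHJRSF

Y(24): 24+4=28≡2 → C
L(11): 11+4=15 → P
V(21): 21+4=25 → Z
E(4): 4+4=8 → I
N(13): 13+4=17 → R
D(3): 3+4=7 → H
F(5): 5+4=9 → J
N(13): 13+4=17 → R
O(14): 14+4=18 → S
B(1): 1+4=5 → F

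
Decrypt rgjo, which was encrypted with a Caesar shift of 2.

r(17): 17−2=15 → p
g(6): 6−2=4 → e
j(9): 9−2=7 → h
o(14): 14−2=12 → m

pehm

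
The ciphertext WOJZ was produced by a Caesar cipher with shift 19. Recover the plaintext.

DVQG

W(22): 22−19=3 → D
O(14): 14−19=-5≡21 → V
J(9): 9−19=-10≡16 → Q
Z(25): 25−19=6 → G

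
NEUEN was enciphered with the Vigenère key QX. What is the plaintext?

XHEHX

Repeat the key across the ciphertext: QXQXQ
N(13)−Q(16): -3≡23 → X
E(4)−X(23): -19≡7 → H
U(20)−Q(16): 4 → E
E(4)−X(23): -19≡7 → H
N(13)−Q(16): -3≡23 → X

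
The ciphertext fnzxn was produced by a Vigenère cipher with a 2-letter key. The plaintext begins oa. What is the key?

rn

Subtract each crib letter from the matching ciphertext letter (mod 26):
f(5)−o(14)=-9≡17 → r
n(13)−a(0)=13 → n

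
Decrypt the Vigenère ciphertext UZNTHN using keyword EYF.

Repeat the key across the ciphertext: EYFEYF
U(20)−E(4): 16 → Q
Z(25)−Y(24): 1 → B
N(13)−F(5): 8 → I
T(19)−E(4): 15 → P
H(7)−Y(24): -17≡9 → J
N(13)−F(5): 8 → I

QBIPJI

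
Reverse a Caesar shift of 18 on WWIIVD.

W(22): 22−18=4 → E
W(22): 22−18=4 → E
I(8): 8−18=-10≡16 → Q
I(8): 8−18=-10≡16 → Q
V(21): 21−18=3 → D
D(3): 3−18=-15≡11 → L

EEQQDL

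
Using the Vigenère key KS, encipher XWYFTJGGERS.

HOIXDBQYOJC

Repeat the key across the message: KSKSKSKSKSK
X(23)+K(10): 33≡7 → H
W(22)+S(18): 40≡14 → O
Y(24)+K(10): 34≡8 → I
F(5)+S(18): 23 → X
T(19)+K(10): 29≡3 → D
J(9)+S(18): 27≡1 → B
G(6)+K(10): 16 → Q
G(6)+S(18): 24 → Y
E(4)+K(10): 14 → O
R(17)+S(18): 35≡9 → J
S(18)+K(10): 28≡2 → C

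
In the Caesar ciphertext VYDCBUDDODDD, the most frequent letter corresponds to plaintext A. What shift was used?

3

The most frequent ciphertext letter is D (appears 6 times).
D is position 3; A is position 0.
Shift = 3.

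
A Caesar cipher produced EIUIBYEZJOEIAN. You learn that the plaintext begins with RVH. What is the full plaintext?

RVHVOLRMWBRVNA

From the crib: E(4)−R(17)=-13≡13, so the shift is 13.
Subtract 13 from each ciphertext letter:
E(4): 4−13=-9≡17 → R
I(8): 8−13=-5≡21 → V
U(20): 20−13=7 → H
I(8): 8−13=-5≡21 → V
B(1): 1−13=-12≡14 → O
Y(24): 24−13=11 → L
E(4): 4−13=-9≡17 → R
Z(25): 25−13=12 → M
J(9): 9−13=-4≡22 → W
O(14): 14−13=1 → B
E(4): 4−13=-9≡17 → R
I(8): 8−13=-5≡21 → V
A(0): 0−13=-13≡13 → N
N(13): 13−13=0 → A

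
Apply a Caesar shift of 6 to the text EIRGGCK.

E(4): 4+6=10 → K
I(8): 8+6=14 → O
R(17): 17+6=23 → X
G(6): 6+6=12 → M
G(6): 6+6=12 → M
C(2): 2+6=8 → I
K(10): 10+6=16 → Q

KOXMMIQ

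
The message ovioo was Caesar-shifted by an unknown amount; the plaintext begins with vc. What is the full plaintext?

From the crib: o(14)−v(21)=-7≡19, so the shift is 19.
Subtract 19 from each ciphertext letter:
o(14): 14−19=-5≡21 → v
v(21): 21−19=2 → c
i(8): 8−19=-11≡15 → p
o(14): 14−19=-5≡21 → v
o(14): 14−19=-5≡21 → v

vcpvv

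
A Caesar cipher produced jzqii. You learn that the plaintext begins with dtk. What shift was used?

From the crib: j(9)−d(3)=6, so the shift is 6.

6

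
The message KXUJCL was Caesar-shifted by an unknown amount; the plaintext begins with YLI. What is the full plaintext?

From the crib: K(10)−Y(24)=-14≡12, so the shift is 12.
Subtract 12 from each ciphertext letter:
K(10): 10−12=-2≡24 → Y
X(23): 23−12=11 → L
U(20): 20−12=8 → I
J(9): 9−12=-3≡23 → X
C(2): 2−12=-10≡16 → Q
L(11): 11−12=-1≡25 → Z

YLIXQZ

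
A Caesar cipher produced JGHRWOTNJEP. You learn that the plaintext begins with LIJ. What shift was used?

From the crib: J(9)−L(11)=-2≡24, so the shift is 24.

24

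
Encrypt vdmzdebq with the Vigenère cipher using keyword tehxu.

ohtwxxfx

Repeat the key across the message: tehxuteh
v(21)+t(19): 40≡14 → o
d(3)+e(4): 7 → h
m(12)+h(7): 19 → t
z(25)+x(23): 48≡22 → w
d(3)+u(20): 23 → x
e(4)+t(19): 23 → x
b(1)+e(4): 5 → f
q(16)+h(7): 23 → x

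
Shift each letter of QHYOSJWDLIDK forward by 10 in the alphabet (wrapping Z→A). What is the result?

Q(16): 16+10=26≡0 → A
H(7): 7+10=17 → R
Y(24): 24+10=34≡8 → I
O(14): 14+10=24 → Y
S(18): 18+10=28≡2 → C
J(9): 9+10=19 → T
W(22): 22+10=32≡6 → G
D(3): 3+10=13 → N
L(11): 11+10=21 → V
I(8): 8+10=18 → S
D(3): 3+10=13 → N
K(10): 10+10=20 → U

ARIYCTGNVSNU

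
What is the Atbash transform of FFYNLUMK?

F(5) → U(20)
F(5) → U(20)
Y(24) → B(1)
N(13) → M(12)
L(11) → O(14)
U(20) → F(5)
M(12) → N(13)
K(10) → P(15)

UUBMOFNP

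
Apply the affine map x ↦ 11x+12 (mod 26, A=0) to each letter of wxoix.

ufkwf

w(22): 11·22+12=254≡20 → u
x(23): 11·23+12=265≡5 → f
o(14): 11·14+12=166≡10 → k
i(8): 11·8+12=100≡22 → w
x(23): 11·23+12=265≡5 → f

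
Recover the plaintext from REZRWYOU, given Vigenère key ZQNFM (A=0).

Repeat the key across the ciphertext: ZQNFMZQN
R(17)−Z(25): -8≡18 → S
E(4)−Q(16): -12≡14 → O
Z(25)−N(13): 12 → M
R(17)−F(5): 12 → M
W(22)−M(12): 10 → K
Y(24)−Z(25): -1≡25 → Z
O(14)−Q(16): -2≡24 → Y
U(20)−N(13): 7 → H

SOMMKZYH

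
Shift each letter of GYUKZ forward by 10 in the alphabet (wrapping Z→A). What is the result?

QIEUJ

G(6): 6+10=16 → Q
Y(24): 24+10=34≡8 → I
U(20): 20+10=30≡4 → E
K(10): 10+10=20 → U
Z(25): 25+10=35≡9 → J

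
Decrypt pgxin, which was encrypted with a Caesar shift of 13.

ctkva

p(15): 15−13=2 → c
g(6): 6−13=-7≡19 → t
x(23): 23−13=10 → k
i(8): 8−13=-5≡21 → v
n(13): 13−13=0 → a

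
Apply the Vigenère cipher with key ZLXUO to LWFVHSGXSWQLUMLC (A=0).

Repeat the key across the message: ZLXUOZLXUOZLXUOZ
L(11)+Z(25): 36≡10 → K
W(22)+L(11): 33≡7 → H
F(5)+X(23): 28≡2 → C
V(21)+U(20): 41≡15 → P
H(7)+O(14): 21 → V
S(18)+Z(25): 43≡17 → R
G(6)+L(11): 17 → R
X(23)+X(23): 46≡20 → U
S(18)+U(20): 38≡12 → M
W(22)+O(14): 36≡10 → K
Q(16)+Z(25): 41≡15 → P
L(11)+L(11): 22 → W
U(20)+X(23): 43≡17 → R
M(12)+U(20): 32≡6 → G
L(11)+O(14): 25 → Z
C(2)+Z(25): 27≡1 → B

KHCPVRRUMKPWRGZB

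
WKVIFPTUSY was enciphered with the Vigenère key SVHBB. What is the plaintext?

EPOHEXYNRX

Repeat the key across the ciphertext: SVHBBSVHBB
W(22)−S(18): 4 → E
K(10)−V(21): -11≡15 → P
V(21)−H(7): 14 → O
I(8)−B(1): 7 → H
F(5)−B(1): 4 → E
P(15)−S(18): -3≡23 → X
T(19)−V(21): -2≡24 → Y
U(20)−H(7): 13 → N
S(18)−B(1): 17 → R
Y(24)−B(1): 23 → X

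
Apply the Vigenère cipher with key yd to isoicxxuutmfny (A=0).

gvmlaavxswkilb

Repeat the key across the message: ydydydydydydyd
i(8)+y(24): 32≡6 → g
s(18)+d(3): 21 → v
o(14)+y(24): 38≡12 → m
i(8)+d(3): 11 → l
c(2)+y(24): 26≡0 → a
x(23)+d(3): 26≡0 → a
x(23)+y(24): 47≡21 → v
u(20)+d(3): 23 → x
u(20)+y(24): 44≡18 → s
t(19)+d(3): 22 → w
m(12)+y(24): 36≡10 → k
f(5)+d(3): 8 → i
n(13)+y(24): 37≡11 → l
y(24)+d(3): 27≡1 → b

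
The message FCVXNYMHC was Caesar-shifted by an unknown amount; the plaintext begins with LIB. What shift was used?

20

From the crib: F(5)−L(11)=-6≡20, so the shift is 20.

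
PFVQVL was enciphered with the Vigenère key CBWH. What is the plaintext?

NEZJTK

Repeat the key across the ciphertext: CBWHCB
P(15)−C(2): 13 → N
F(5)−B(1): 4 → E
V(21)−W(22): -1≡25 → Z
Q(16)−H(7): 9 → J
V(21)−C(2): 19 → T
L(11)−B(1): 10 → K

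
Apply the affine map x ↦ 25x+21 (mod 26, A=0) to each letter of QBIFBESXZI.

FUNQURDYWN

Q(16): 25·16+21=421≡5 → F
B(1): 25·1+21=46≡20 → U
I(8): 25·8+21=221≡13 → N
F(5): 25·5+21=146≡16 → Q
B(1): 25·1+21=46≡20 → U
E(4): 25·4+21=121≡17 → R
S(18): 25·18+21=471≡3 → D
X(23): 25·23+21=596≡24 → Y
Z(25): 25·25+21=646≡22 → W
I(8): 25·8+21=221≡13 → N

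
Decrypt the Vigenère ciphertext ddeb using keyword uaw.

Repeat the key across the ciphertext: uawu
d(3)−u(20): -17≡9 → j
d(3)−a(0): 3 → d
e(4)−w(22): -18≡8 → i
b(1)−u(20): -19≡7 → h

jdih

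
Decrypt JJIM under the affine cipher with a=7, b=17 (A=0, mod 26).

KKVD

The inverse of 7 mod 26 is 15, since 7·15=105≡1. Apply D(y)=15·(y−17) mod 26:
J(9): 15·(9−17)=-120≡10 → K
J(9): 15·(9−17)=-120≡10 → K
I(8): 15·(8−17)=-135≡21 → V
M(12): 15·(12−17)=-75≡3 → D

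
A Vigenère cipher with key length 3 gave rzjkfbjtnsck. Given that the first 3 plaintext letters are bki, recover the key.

Subtract each crib letter from the matching ciphertext letter (mod 26):
r(17)−b(1)=16 → q
z(25)−k(10)=15 → p
j(9)−i(8)=1 → b

qpb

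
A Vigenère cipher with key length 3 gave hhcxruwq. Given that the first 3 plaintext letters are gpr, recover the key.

bsl

Subtract each crib letter from the matching ciphertext letter (mod 26):
h(7)−g(6)=1 → b
h(7)−p(15)=-8≡18 → s
c(2)−r(17)=-15≡11 → l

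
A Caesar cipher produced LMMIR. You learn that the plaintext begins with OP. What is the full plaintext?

From the crib: L(11)−O(14)=-3≡23, so the shift is 23.
Subtract 23 from each ciphertext letter:
L(11): 11−23=-12≡14 → O
M(12): 12−23=-11≡15 → P
M(12): 12−23=-11≡15 → P
I(8): 8−23=-15≡11 → L
R(17): 17−23=-6≡20 → U

OPPLU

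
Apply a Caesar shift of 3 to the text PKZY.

SNCB

P(15): 15+3=18 → S
K(10): 10+3=13 → N
Z(25): 25+3=28≡2 → C
Y(24): 24+3=27≡1 → B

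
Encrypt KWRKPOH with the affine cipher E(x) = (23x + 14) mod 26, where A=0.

KAPKVYT

K(10): 23·10+14=244≡10 → K
W(22): 23·22+14=520≡0 → A
R(17): 23·17+14=405≡15 → P
K(10): 23·10+14=244≡10 → K
P(15): 23·15+14=359≡21 → V
O(14): 23·14+14=336≡24 → Y
H(7): 23·7+14=175≡19 → T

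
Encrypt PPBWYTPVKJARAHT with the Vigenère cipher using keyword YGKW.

NVLSWZZRIPKNYND

Repeat the key across the message: YGKWYGKWYGKWYGK
P(15)+Y(24): 39≡13 → N
P(15)+G(6): 21 → V
B(1)+K(10): 11 → L
W(22)+W(22): 44≡18 → S
Y(24)+Y(24): 48≡22 → W
T(19)+G(6): 25 → Z
P(15)+K(10): 25 → Z
V(21)+W(22): 43≡17 → R
K(10)+Y(24): 34≡8 → I
J(9)+G(6): 15 → P
A(0)+K(10): 10 → K
R(17)+W(22): 39≡13 → N
A(0)+Y(24): 24 → Y
H(7)+G(6): 13 → N
T(19)+K(10): 29≡3 → D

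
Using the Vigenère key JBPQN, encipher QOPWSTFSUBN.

Repeat the key across the message: JBPQNJBPQNJ
Q(16)+J(9): 25 → Z
O(14)+B(1): 15 → P
P(15)+P(15): 30≡4 → E
W(22)+Q(16): 38≡12 → M
S(18)+N(13): 31≡5 → F
T(19)+J(9): 28≡2 → C
F(5)+B(1): 6 → G
S(18)+P(15): 33≡7 → H
U(20)+Q(16): 36≡10 → K
B(1)+N(13): 14 → O
N(13)+J(9): 22 → W

ZPEMFCGHKOW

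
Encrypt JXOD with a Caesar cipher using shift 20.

J(9): 9+20=29≡3 → D
X(23): 23+20=43≡17 → R
O(14): 14+20=34≡8 → I
D(3): 3+20=23 → X

DRIX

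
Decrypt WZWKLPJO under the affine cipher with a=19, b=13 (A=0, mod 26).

The inverse of 19 mod 26 is 11, since 19·11=209≡1. Apply D(y)=11·(y−13) mod 26:
W(22): 11·(22−13)=99≡21 → V
Z(25): 11·(25−13)=132≡2 → C
W(22): 11·(22−13)=99≡21 → V
K(10): 11·(10−13)=-33≡19 → T
L(11): 11·(11−13)=-22≡4 → E
P(15): 11·(15−13)=22 → W
J(9): 11·(9−13)=-44≡8 → I
O(14): 11·(14−13)=11 → L

VCVTEWIL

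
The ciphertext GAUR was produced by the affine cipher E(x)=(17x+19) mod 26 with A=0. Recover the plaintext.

NFXG

The inverse of 17 mod 26 is 23, since 17·23=391≡1. Apply D(y)=23·(y−19) mod 26:
G(6): 23·(6−19)=-299≡13 → N
A(0): 23·(0−19)=-437≡5 → F
U(20): 23·(20−19)=23 → X
R(17): 23·(17−19)=-46≡6 → G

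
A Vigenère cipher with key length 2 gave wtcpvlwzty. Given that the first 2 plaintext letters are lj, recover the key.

lk

Subtract each crib letter from the matching ciphertext letter (mod 26):
w(22)−l(11)=11 → l
t(19)−j(9)=10 → k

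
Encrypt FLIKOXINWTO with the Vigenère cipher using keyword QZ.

VKYJEWYMMSE

Repeat the key across the message: QZQZQZQZQZQ
F(5)+Q(16): 21 → V
L(11)+Z(25): 36≡10 → K
I(8)+Q(16): 24 → Y
K(10)+Z(25): 35≡9 → J
O(14)+Q(16): 30≡4 → E
X(23)+Z(25): 48≡22 → W
I(8)+Q(16): 24 → Y
N(13)+Z(25): 38≡12 → M
W(22)+Q(16): 38≡12 → M
T(19)+Z(25): 44≡18 → S
O(14)+Q(16): 30≡4 → E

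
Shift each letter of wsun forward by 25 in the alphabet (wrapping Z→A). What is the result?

w(22): 22+25=47≡21 → v
s(18): 18+25=43≡17 → r
u(20): 20+25=45≡19 → t
n(13): 13+25=38≡12 → m

vrtm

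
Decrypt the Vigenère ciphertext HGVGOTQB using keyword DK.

Repeat the key across the ciphertext: DKDKDKDK
H(7)−D(3): 4 → E
G(6)−K(10): -4≡22 → W
V(21)−D(3): 18 → S
G(6)−K(10): -4≡22 → W
O(14)−D(3): 11 → L
T(19)−K(10): 9 → J
Q(16)−D(3): 13 → N
B(1)−K(10): -9≡17 → R

EWSWLJNR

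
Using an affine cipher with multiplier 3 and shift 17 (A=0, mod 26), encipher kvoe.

vchd

k(10): 3·10+17=47≡21 → v
v(21): 3·21+17=80≡2 → c
o(14): 3·14+17=59≡7 → h
e(4): 3·4+17=29≡3 → d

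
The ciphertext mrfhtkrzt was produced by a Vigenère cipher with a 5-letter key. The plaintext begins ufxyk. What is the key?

Subtract each crib letter from the matching ciphertext letter (mod 26):
m(12)−u(20)=-8≡18 → s
r(17)−f(5)=12 → m
f(5)−x(23)=-18≡8 → i
h(7)−y(24)=-17≡9 → j
t(19)−k(10)=9 → j

smijj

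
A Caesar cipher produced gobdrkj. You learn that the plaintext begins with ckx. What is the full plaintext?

ckxzngf

From the crib: g(6)−c(2)=4, so the shift is 4.
Subtract 4 from each ciphertext letter:
g(6): 6−4=2 → c
o(14): 14−4=10 → k
b(1): 1−4=-3≡23 → x
d(3): 3−4=-1≡25 → z
r(17): 17−4=13 → n
k(10): 10−4=6 → g
j(9): 9−4=5 → f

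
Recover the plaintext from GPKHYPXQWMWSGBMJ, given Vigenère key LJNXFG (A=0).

Repeat the key across the ciphertext: LJNXFGLJNXFGLJNX
G(6)−L(11): -5≡21 → V
P(15)−J(9): 6 → G
K(10)−N(13): -3≡23 → X
H(7)−X(23): -16≡10 → K
Y(24)−F(5): 19 → T
P(15)−G(6): 9 → J
X(23)−L(11): 12 → M
Q(16)−J(9): 7 → H
W(22)−N(13): 9 → J
M(12)−X(23): -11≡15 → P
W(22)−F(5): 17 → R
S(18)−G(6): 12 → M
G(6)−L(11): -5≡21 → V
B(1)−J(9): -8≡18 → S
M(12)−N(13): -1≡25 → Z
J(9)−X(23): -14≡12 → M

VGXKTJMHJPRMVSZM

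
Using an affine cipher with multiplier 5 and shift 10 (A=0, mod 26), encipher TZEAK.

BFEKI

T(19): 5·19+10=105≡1 → B
Z(25): 5·25+10=135≡5 → F
E(4): 5·4+10=30≡4 → E
A(0): 5·0+10=10 → K
K(10): 5·10+10=60≡8 → I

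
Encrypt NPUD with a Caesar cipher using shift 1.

N(13): 13+1=14 → O
P(15): 15+1=16 → Q
U(20): 20+1=21 → V
D(3): 3+1=4 → E

OQVE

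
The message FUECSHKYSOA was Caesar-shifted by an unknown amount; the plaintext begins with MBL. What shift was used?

19

From the crib: F(5)−M(12)=-7≡19, so the shift is 19.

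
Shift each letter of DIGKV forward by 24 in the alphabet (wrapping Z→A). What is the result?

D(3): 3+24=27≡1 → B
I(8): 8+24=32≡6 → G
G(6): 6+24=30≡4 → E
K(10): 10+24=34≡8 → I
V(21): 21+24=45≡19 → T

BGEIT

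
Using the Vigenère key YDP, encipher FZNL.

DCCJ

Repeat the key across the message: YDPY
F(5)+Y(24): 29≡3 → D
Z(25)+D(3): 28≡2 → C
N(13)+P(15): 28≡2 → C
L(11)+Y(24): 35≡9 → J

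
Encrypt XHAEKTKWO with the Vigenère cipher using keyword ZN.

WUZRJGJJN

Repeat the key across the message: ZNZNZNZNZ
X(23)+Z(25): 48≡22 → W
H(7)+N(13): 20 → U
A(0)+Z(25): 25 → Z
E(4)+N(13): 17 → R
K(10)+Z(25): 35≡9 → J
T(19)+N(13): 32≡6 → G
K(10)+Z(25): 35≡9 → J
W(22)+N(13): 35≡9 → J
O(14)+Z(25): 39≡13 → N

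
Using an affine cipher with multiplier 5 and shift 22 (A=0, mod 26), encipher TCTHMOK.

NGNFEOU

T(19): 5·19+22=117≡13 → N
C(2): 5·2+22=32≡6 → G
T(19): 5·19+22=117≡13 → N
H(7): 5·7+22=57≡5 → F
M(12): 5·12+22=82≡4 → E
O(14): 5·14+22=92≡14 → O
K(10): 5·10+22=72≡20 → U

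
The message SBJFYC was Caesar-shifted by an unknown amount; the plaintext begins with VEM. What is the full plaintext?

VEMIBF

From the crib: S(18)−V(21)=-3≡23, so the shift is 23.
Subtract 23 from each ciphertext letter:
S(18): 18−23=-5≡21 → V
B(1): 1−23=-22≡4 → E
J(9): 9−23=-14≡12 → M
F(5): 5−23=-18≡8 → I
Y(24): 24−23=1 → B
C(2): 2−23=-21≡5 → F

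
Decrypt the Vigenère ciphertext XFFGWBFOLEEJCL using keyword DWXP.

UJIRTFIZIIHUZP

Repeat the key across the ciphertext: DWXPDWXPDWXPDW
X(23)−D(3): 20 → U
F(5)−W(22): -17≡9 → J
F(5)−X(23): -18≡8 → I
G(6)−P(15): -9≡17 → R
W(22)−D(3): 19 → T
B(1)−W(22): -21≡5 → F
F(5)−X(23): -18≡8 → I
O(14)−P(15): -1≡25 → Z
L(11)−D(3): 8 → I
E(4)−W(22): -18≡8 → I
E(4)−X(23): -19≡7 → H
J(9)−P(15): -6≡20 → U
C(2)−D(3): -1≡25 → Z
L(11)−W(22): -11≡15 → P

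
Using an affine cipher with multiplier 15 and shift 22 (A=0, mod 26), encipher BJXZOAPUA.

B(1): 15·1+22=37≡11 → L
J(9): 15·9+22=157≡1 → B
X(23): 15·23+22=367≡3 → D
Z(25): 15·25+22=397≡7 → H
O(14): 15·14+22=232≡24 → Y
A(0): 15·0+22=22 → W
P(15): 15·15+22=247≡13 → N
U(20): 15·20+22=322≡10 → K
A(0): 15·0+22=22 → W

LBDHYWNKW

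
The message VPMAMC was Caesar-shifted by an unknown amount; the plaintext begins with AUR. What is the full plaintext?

AURFRH

From the crib: V(21)−A(0)=21, so the shift is 21.
Subtract 21 from each ciphertext letter:
V(21): 21−21=0 → A
P(15): 15−21=-6≡20 → U
M(12): 12−21=-9≡17 → R
A(0): 0−21=-21≡5 → F
M(12): 12−21=-9≡17 → R
C(2): 2−21=-19≡7 → H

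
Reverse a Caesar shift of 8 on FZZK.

XRRC

F(5): 5−8=-3≡23 → X
Z(25): 25−8=17 → R
Z(25): 25−8=17 → R
K(10): 10−8=2 → C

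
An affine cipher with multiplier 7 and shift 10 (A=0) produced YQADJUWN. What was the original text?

CMGZLUYT

The inverse of 7 mod 26 is 15, since 7·15=105≡1. Apply D(y)=15·(y−10) mod 26:
Y(24): 15·(24−10)=210≡2 → C
Q(16): 15·(16−10)=90≡12 → M
A(0): 15·(0−10)=-150≡6 → G
D(3): 15·(3−10)=-105≡25 → Z
J(9): 15·(9−10)=-15≡11 → L
U(20): 15·(20−10)=150≡20 → U
W(22): 15·(22−10)=180≡24 → Y
N(13): 15·(13−10)=45≡19 → T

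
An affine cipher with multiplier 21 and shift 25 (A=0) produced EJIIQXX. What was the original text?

ZYTTHQQ

The inverse of 21 mod 26 is 5, since 21·5=105≡1. Apply D(y)=5·(y−25) mod 26:
E(4): 5·(4−25)=-105≡25 → Z
J(9): 5·(9−25)=-80≡24 → Y
I(8): 5·(8−25)=-85≡19 → T
I(8): 5·(8−25)=-85≡19 → T
Q(16): 5·(16−25)=-45≡7 → H
X(23): 5·(23−25)=-10≡16 → Q
X(23): 5·(23−25)=-10≡16 → Q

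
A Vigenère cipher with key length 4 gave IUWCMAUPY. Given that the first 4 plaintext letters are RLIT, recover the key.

RJOJ

Subtract each crib letter from the matching ciphertext letter (mod 26):
I(8)−R(17)=-9≡17 → R
U(20)−L(11)=9 → J
W(22)−I(8)=14 → O
C(2)−T(19)=-17≡9 → J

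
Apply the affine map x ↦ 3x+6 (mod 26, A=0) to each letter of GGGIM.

G(6): 3·6+6=24 → Y
G(6): 3·6+6=24 → Y
G(6): 3·6+6=24 → Y
I(8): 3·8+6=30≡4 → E
M(12): 3·12+6=42≡16 → Q

YYYEQ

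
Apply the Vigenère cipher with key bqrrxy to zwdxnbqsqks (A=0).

Repeat the key across the message: bqrrxybqrrx
z(25)+b(1): 26≡0 → a
w(22)+q(16): 38≡12 → m
d(3)+r(17): 20 → u
x(23)+r(17): 40≡14 → o
n(13)+x(23): 36≡10 → k
b(1)+y(24): 25 → z
q(16)+b(1): 17 → r
s(18)+q(16): 34≡8 → i
q(16)+r(17): 33≡7 → h
k(10)+r(17): 27≡1 → b
s(18)+x(23): 41≡15 → p

amuokzrihbp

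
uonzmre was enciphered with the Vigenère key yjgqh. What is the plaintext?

wfhjftv

Repeat the key across the ciphertext: yjgqhyj
u(20)−y(24): -4≡22 → w
o(14)−j(9): 5 → f
n(13)−g(6): 7 → h
z(25)−q(16): 9 → j
m(12)−h(7): 5 → f
r(17)−y(24): -7≡19 → t
e(4)−j(9): -5≡21 → v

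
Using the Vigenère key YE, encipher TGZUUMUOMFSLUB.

Repeat the key across the message: YEYEYEYEYEYEYE
T(19)+Y(24): 43≡17 → R
G(6)+E(4): 10 → K
Z(25)+Y(24): 49≡23 → X
U(20)+E(4): 24 → Y
U(20)+Y(24): 44≡18 → S
M(12)+E(4): 16 → Q
U(20)+Y(24): 44≡18 → S
O(14)+E(4): 18 → S
M(12)+Y(24): 36≡10 → K
F(5)+E(4): 9 → J
S(18)+Y(24): 42≡16 → Q
L(11)+E(4): 15 → P
U(20)+Y(24): 44≡18 → S
B(1)+E(4): 5 → F

RKXYSQSSKJQPSF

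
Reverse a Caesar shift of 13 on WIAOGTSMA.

JVNBTGFZN

W(22): 22−13=9 → J
I(8): 8−13=-5≡21 → V
A(0): 0−13=-13≡13 → N
O(14): 14−13=1 → B
G(6): 6−13=-7≡19 → T
T(19): 19−13=6 → G
S(18): 18−13=5 → F
M(12): 12−13=-1≡25 → Z
A(0): 0−13=-13≡13 → N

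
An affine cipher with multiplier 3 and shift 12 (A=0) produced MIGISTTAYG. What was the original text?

AQYQCLLWEY

The inverse of 3 mod 26 is 9, since 3·9=27≡1. Apply D(y)=9·(y−12) mod 26:
M(12): 9·(12−12)=0 → A
I(8): 9·(8−12)=-36≡16 → Q
G(6): 9·(6−12)=-54≡24 → Y
I(8): 9·(8−12)=-36≡16 → Q
S(18): 9·(18−12)=54≡2 → C
T(19): 9·(19−12)=63≡11 → L
T(19): 9·(19−12)=63≡11 → L
A(0): 9·(0−12)=-108≡22 → W
Y(24): 9·(24−12)=108≡4 → E
G(6): 9·(6−12)=-54≡24 → Y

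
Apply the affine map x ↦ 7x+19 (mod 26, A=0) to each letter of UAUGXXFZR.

U(20): 7·20+19=159≡3 → D
A(0): 7·0+19=19 → T
U(20): 7·20+19=159≡3 → D
G(6): 7·6+19=61≡9 → J
X(23): 7·23+19=180≡24 → Y
X(23): 7·23+19=180≡24 → Y
F(5): 7·5+19=54≡2 → C
Z(25): 7·25+19=194≡12 → M
R(17): 7·17+19=138≡8 → I

DTDJYYCMI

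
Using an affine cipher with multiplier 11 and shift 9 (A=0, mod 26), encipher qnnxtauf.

q(16): 11·16+9=185≡3 → d
n(13): 11·13+9=152≡22 → w
n(13): 11·13+9=152≡22 → w
x(23): 11·23+9=262≡2 → c
t(19): 11·19+9=218≡10 → k
a(0): 11·0+9=9 → j
u(20): 11·20+9=229≡21 → v
f(5): 11·5+9=64≡12 → m

dwwckjvm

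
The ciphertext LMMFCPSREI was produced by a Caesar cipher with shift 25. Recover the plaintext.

MNNGDQTSFJ

L(11): 11−25=-14≡12 → M
M(12): 12−25=-13≡13 → N
M(12): 12−25=-13≡13 → N
F(5): 5−25=-20≡6 → G
C(2): 2−25=-23≡3 → D
P(15): 15−25=-10≡16 → Q
S(18): 18−25=-7≡19 → T
R(17): 17−25=-8≡18 → S
E(4): 4−25=-21≡5 → F
I(8): 8−25=-17≡9 → J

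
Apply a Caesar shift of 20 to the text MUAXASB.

M(12): 12+20=32≡6 → G
U(20): 20+20=40≡14 → O
A(0): 0+20=20 → U
X(23): 23+20=43≡17 → R
A(0): 0+20=20 → U
S(18): 18+20=38≡12 → M
B(1): 1+20=21 → V

GOURUMV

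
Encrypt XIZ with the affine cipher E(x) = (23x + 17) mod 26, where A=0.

ATU

X(23): 23·23+17=546≡0 → A
I(8): 23·8+17=201≡19 → T
Z(25): 23·25+17=592≡20 → U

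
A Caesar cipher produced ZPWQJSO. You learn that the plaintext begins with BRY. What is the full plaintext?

From the crib: Z(25)−B(1)=24, so the shift is 24.
Subtract 24 from each ciphertext letter:
Z(25): 25−24=1 → B
P(15): 15−24=-9≡17 → R
W(22): 22−24=-2≡24 → Y
Q(16): 16−24=-8≡18 → S
J(9): 9−24=-15≡11 → L
S(18): 18−24=-6≡20 → U
O(14): 14−24=-10≡16 → Q

BRYSLUQ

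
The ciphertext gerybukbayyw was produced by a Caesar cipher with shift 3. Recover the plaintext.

g(6): 6−3=3 → d
e(4): 4−3=1 → b
r(17): 17−3=14 → o
y(24): 24−3=21 → v
b(1): 1−3=-2≡24 → y
u(20): 20−3=17 → r
k(10): 10−3=7 → h
b(1): 1−3=-2≡24 → y
a(0): 0−3=-3≡23 → x
y(24): 24−3=21 → v
y(24): 24−3=21 → v
w(22): 22−3=19 → t

dbovyrhyxvvt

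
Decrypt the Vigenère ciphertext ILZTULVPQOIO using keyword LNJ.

Repeat the key across the ciphertext: LNJLNJLNJLNJ
I(8)−L(11): -3≡23 → X
L(11)−N(13): -2≡24 → Y
Z(25)−J(9): 16 → Q
T(19)−L(11): 8 → I
U(20)−N(13): 7 → H
L(11)−J(9): 2 → C
V(21)−L(11): 10 → K
P(15)−N(13): 2 → C
Q(16)−J(9): 7 → H
O(14)−L(11): 3 → D
I(8)−N(13): -5≡21 → V
O(14)−J(9): 5 → F

XYQIHCKCHDVF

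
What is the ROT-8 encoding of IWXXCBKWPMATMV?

QEFFKJSEXUIBUD

I(8): 8+8=16 → Q
W(22): 22+8=30≡4 → E
X(23): 23+8=31≡5 → F
X(23): 23+8=31≡5 → F
C(2): 2+8=10 → K
B(1): 1+8=9 → J
K(10): 10+8=18 → S
W(22): 22+8=30≡4 → E
P(15): 15+8=23 → X
M(12): 12+8=20 → U
A(0): 0+8=8 → I
T(19): 19+8=27≡1 → B
M(12): 12+8=20 → U
V(21): 21+8=29≡3 → D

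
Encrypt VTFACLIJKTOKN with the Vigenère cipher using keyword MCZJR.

Repeat the key across the message: MCZJRMCZJRMCZ
V(21)+M(12): 33≡7 → H
T(19)+C(2): 21 → V
F(5)+Z(25): 30≡4 → E
A(0)+J(9): 9 → J
C(2)+R(17): 19 → T
L(11)+M(12): 23 → X
I(8)+C(2): 10 → K
J(9)+Z(25): 34≡8 → I
K(10)+J(9): 19 → T
T(19)+R(17): 36≡10 → K
O(14)+M(12): 26≡0 → A
K(10)+C(2): 12 → M
N(13)+Z(25): 38≡12 → M

HVEJTXKITKAMM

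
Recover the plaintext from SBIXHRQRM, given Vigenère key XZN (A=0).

VCVAIETSZ

Repeat the key across the ciphertext: XZNXZNXZN
S(18)−X(23): -5≡21 → V
B(1)−Z(25): -24≡2 → C
I(8)−N(13): -5≡21 → V
X(23)−X(23): 0 → A
H(7)−Z(25): -18≡8 → I
R(17)−N(13): 4 → E
Q(16)−X(23): -7≡19 → T
R(17)−Z(25): -8≡18 → S
M(12)−N(13): -1≡25 → Z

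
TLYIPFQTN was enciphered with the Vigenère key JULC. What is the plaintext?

Repeat the key across the ciphertext: JULCJULCJ
T(19)−J(9): 10 → K
L(11)−U(20): -9≡17 → R
Y(24)−L(11): 13 → N
I(8)−C(2): 6 → G
P(15)−J(9): 6 → G
F(5)−U(20): -15≡11 → L
Q(16)−L(11): 5 → F
T(19)−C(2): 17 → R
N(13)−J(9): 4 → E

KRNGGLFRE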